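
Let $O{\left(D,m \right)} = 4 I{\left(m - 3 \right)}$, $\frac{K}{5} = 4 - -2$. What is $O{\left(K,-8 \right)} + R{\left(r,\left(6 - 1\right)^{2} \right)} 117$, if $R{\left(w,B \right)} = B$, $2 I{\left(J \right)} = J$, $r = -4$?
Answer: $2903$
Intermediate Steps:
$K = 30$ ($K = 5 \left(4 - -2\right) = 5 \left(4 + 2\right) = 5 \cdot 6 = 30$)
$I{\left(J \right)} = \frac{J}{2}$
$O{\left(D,m \right)} = -6 + 2 m$ ($O{\left(D,m \right)} = 4 \frac{m - 3}{2} = 4 \frac{-3 + m}{2} = 4 \left(- \frac{3}{2} + \frac{m}{2}\right) = -6 + 2 m$)
$O{\left(K,-8 \right)} + R{\left(r,\left(6 - 1\right)^{2} \right)} 117 = \left(-6 + 2 \left(-8\right)\right) + \left(6 - 1\right)^{2} \cdot 117 = \left(-6 - 16\right) + 5^{2} \cdot 117 = -22 + 25 \cdot 117 = -22 + 2925 = 2903$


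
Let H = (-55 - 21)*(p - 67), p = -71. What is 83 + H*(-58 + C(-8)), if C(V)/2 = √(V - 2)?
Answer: -608221 + 20976*I*√10 ≈ -6.0822e+5 + 66332.0*I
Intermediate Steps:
H = 10488 (H = (-55 - 21)*(-71 - 67) = -76*(-138) = 10488)
C(V) = 2*√(-2 + V) (C(V) = 2*√(V - 2) = 2*√(-2 + V))
83 + H*(-58 + C(-8)) = 83 + 10488*(-58 + 2*√(-2 - 8)) = 83 + 10488*(-58 + 2*√(-10)) = 83 + 10488*(-58 + 2*(I*√10)) = 83 + 10488*(-58 + 2*I*√10) = 83 + (-608304 + 20976*I*√10) = -608221 + 20976*I*√10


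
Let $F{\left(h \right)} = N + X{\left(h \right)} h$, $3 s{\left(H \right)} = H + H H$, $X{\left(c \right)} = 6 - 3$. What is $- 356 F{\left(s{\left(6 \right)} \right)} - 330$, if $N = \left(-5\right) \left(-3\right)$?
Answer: $-20622$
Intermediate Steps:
$N = 15$
$X{\left(c \right)} = 3$ ($X{\left(c \right)} = 6 - 3 = 3$)
$s{\left(H \right)} = \frac{H}{3} + \frac{H^{2}}{3}$ ($s{\left(H \right)} = \frac{H + H H}{3} = \frac{H + H^{2}}{3} = \frac{H}{3} + \frac{H^{2}}{3}$)
$F{\left(h \right)} = 15 + 3 h$
$- 356 F{\left(s{\left(6 \right)} \right)} - 330 = - 356 \left(15 + 3 \cdot \frac{1}{3} \cdot 6 \left(1 + 6\right)\right) - 330 = - 356 \left(15 + 3 \cdot \frac{1}{3} \cdot 6 \cdot 7\right) - 330 = - 356 \left(15 + 3 \cdot 14\right) - 330 = - 356 \left(15 + 42\right) - 330 = \left(-356\right) 57 - 330 = -20292 - 330 = -20622$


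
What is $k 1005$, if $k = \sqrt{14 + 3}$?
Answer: $1005 \sqrt{17} \approx 4143.7$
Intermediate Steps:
$k = \sqrt{17} \approx 4.1231$
$k 1005 = \sqrt{17} \cdot 1005 = 1005 \sqrt{17}$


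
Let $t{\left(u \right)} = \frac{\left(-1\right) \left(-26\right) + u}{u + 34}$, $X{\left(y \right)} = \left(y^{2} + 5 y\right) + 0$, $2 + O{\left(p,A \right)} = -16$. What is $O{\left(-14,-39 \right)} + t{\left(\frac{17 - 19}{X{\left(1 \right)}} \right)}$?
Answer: $- \frac{1741}{101} \approx -17.238$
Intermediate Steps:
$O{\left(p,A \right)} = -18$ ($O{\left(p,A \right)} = -2 - 16 = -18$)
$X{\left(y \right)} = y^{2} + 5 y$
$t{\left(u \right)} = \frac{26 + u}{34 + u}$
$O{\left(-14,-39 \right)} + t{\left(\frac{17 - 19}{X{\left(1 \right)}} \right)} = -18 + \frac{26 + \frac{17 - 19}{1 \left(5 + 1\right)}}{34 + \frac{17 - 19}{1 \left(5 + 1\right)}} = -18 + \frac{26 + \frac{17 - 19}{1 \cdot 6}}{34 + \frac{17 - 19}{1 \cdot 6}} = -18 + \frac{26 - \frac{2}{6}}{34 - \frac{2}{6}} = -18 + \frac{26 - \frac{1}{3}}{34 - \frac{1}{3}} = -18 + \frac{1}{\frac{101}{3}} \cdot \frac{77}{3} = -18 + \frac{3}{101} \cdot \frac{77}{3} = -18 + \frac{77}{101} = - \frac{1741}{101}$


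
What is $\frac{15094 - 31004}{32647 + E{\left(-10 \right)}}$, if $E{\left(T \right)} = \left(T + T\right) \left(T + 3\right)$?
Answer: $- \frac{15910}{32787} \approx -0.48525$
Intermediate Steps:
$E{\left(T \right)} = 2 T \left(3 + T\right)$
$\frac{15094 - 31004}{32647 + E{\left(-10 \right)}} = \frac{15094 - 31004}{32647 + 2 \left(-10\right) \left(3 - 10\right)} = - \frac{15910}{32647 + 2 \left(-10\right) \left(-7\right)} = - \frac{15910}{32647 + 140} = - \frac{15910}{32787}$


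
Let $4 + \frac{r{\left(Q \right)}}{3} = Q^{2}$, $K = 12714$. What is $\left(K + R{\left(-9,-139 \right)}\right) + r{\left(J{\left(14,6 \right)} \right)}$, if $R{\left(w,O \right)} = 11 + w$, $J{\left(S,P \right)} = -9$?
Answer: $12947$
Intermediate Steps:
$r{\left(Q \right)} = -12 + 3 Q^{2}$
$\left(K + R{\left(-9,-139 \right)}\right) + r{\left(J{\left(14,6 \right)} \right)} = \left(12714 + \left(11 - 9\right)\right) - \left(12 - 3 \left(-9\right)^{2}\right) = \left(12714 + 2\right) + \left(-12 + 3 \cdot 81\right) = 12716 + \left(-12 + 243\right) = 12716 + 231 = 12947$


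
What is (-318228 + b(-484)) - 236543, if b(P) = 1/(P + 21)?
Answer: -256858974/463 ≈ -5.5477e+5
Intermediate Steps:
b(P) = 1/(21 + P)
(-318228 + b(-484)) - 236543 = (-318228 + 1/(21 - 484)) - 236543 = (-318228 + 1/(-463)) - 236543 = (-318228 - 1/463) - 236543 = -147339565/463 - 236543 = -256858974/463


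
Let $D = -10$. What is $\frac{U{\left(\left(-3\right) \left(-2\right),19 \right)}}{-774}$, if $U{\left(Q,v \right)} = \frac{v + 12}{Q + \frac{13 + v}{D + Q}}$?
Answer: $\frac{31}{1548} \approx 0.020026$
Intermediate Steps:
$U{\left(Q,v \right)} = \frac{12 + v}{Q + \frac{13 + v}{-10 + Q}}$ ($U{\left(Q,v \right)} = \frac{v + 12}{Q + \frac{13 + v}{-10 + Q}} = \frac{12 + v}{Q + \frac{13 + v}{-10 + Q}}$)
$\frac{U{\left(\left(-3\right) \left(-2\right),19 \right)}}{-774} = \frac{\frac{1}{13 + 19 + \left(\left(-3\right) \left(-2\right)\right)^{2} - 10 \left(\left(-3\right) \left(-2\right)\right)} \left(-120 - 190 + 12 \left(\left(-3\right) \left(-2\right)\right) + \left(-3\right) \left(-2\right) 19\right)}{-774} = \frac{-120 - 190 + 12 \cdot 6 + 6 \cdot 19}{13 + 19 + 6^{2} - 60} \left(- \frac{1}{774}\right) = \frac{-120 - 190 + 72 + 114}{13 + 19 + 36 - 60} \left(- \frac{1}{774}\right) = \frac{1}{8} \left(-124\right) \left(- \frac{1}{774}\right) = \left(- \frac{31}{2}\right) \left(- \frac{1}{774}\right) = \frac{31}{1548}$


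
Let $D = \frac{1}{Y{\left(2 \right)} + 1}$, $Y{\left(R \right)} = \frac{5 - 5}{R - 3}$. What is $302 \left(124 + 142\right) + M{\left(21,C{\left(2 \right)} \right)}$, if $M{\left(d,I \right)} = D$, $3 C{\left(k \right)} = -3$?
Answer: $80333$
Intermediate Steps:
$Y{\left(R \right)} = 0$ ($Y{\left(R \right)} = \frac{0}{-3 + R} = 0$)
$D = 1$ ($D = \frac{1}{0 + 1} = 1^{-1} = 1$)
$C{\left(k \right)} = -1$ ($C{\left(k \right)} = \frac{1}{3} \left(-3\right) = -1$)
$M{\left(d,I \right)} = 1$
$302 \left(124 + 142\right) + M{\left(21,C{\left(2 \right)} \right)} = 302 \left(124 + 142\right) + 1 = 302 \cdot 266 + 1 = 80332 + 1 = 80333$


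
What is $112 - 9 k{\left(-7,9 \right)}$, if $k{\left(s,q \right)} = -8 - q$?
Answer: $265$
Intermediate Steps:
$112 - 9 k{\left(-7,9 \right)} = 112 - 9 \left(-8 - 9\right) = 112 - -153 = 112 + 153 = 265$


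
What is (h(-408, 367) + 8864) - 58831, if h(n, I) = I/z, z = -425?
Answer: -21236342/425 ≈ -49968.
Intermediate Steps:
h(n, I) = -I/425 (h(n, I) = I/(-425) = I*(-1/425) = -I/425)
(h(-408, 367) + 8864) - 58831 = (-1/425*367 + 8864) - 58831 = (-367/425 + 8864) - 58831 = 3766833/425 - 58831 = -21236342/425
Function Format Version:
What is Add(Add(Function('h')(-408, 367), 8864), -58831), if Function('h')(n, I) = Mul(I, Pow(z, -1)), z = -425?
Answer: Rational(-21236342, 425) ≈ -49968.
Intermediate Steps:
Function('h')(n, I) = Mul(Rational(-1, 425), I) (Function('h')(n, I) = Mul(I, Pow(-425, -1)) = Mul(I, Rational(-1, 425)) = Mul(Rational(-1, 425), I))
Add(Add(Function('h')(-408, 367), 8864), -58831) = Add(Add(Mul(Rational(-1, 425), 367), 8864), -58831) = Add(Add(Rational(-367, 425), 8864), -58831) = Add(Rational(3766833, 425), -58831) = Rational(-21236342, 425)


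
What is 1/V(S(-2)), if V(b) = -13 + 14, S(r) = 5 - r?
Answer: 1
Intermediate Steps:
V(b) = 1
1/V(S(-2)) = 1/1 = 1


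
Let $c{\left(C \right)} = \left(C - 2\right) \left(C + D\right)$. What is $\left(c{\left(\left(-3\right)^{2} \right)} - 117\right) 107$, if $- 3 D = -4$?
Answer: $- \frac{14338}{3} \approx -4779.3$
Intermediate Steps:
$D = \frac{4}{3}$ ($D = \left(- \frac{1}{3}\right) \left(-4\right) = \frac{4}{3} \approx 1.3333$)
$c{\left(C \right)} = \left(-2 + C\right) \left(\frac{4}{3} + C\right)$ ($c{\left(C \right)} = \left(C - 2\right) \left(C + \frac{4}{3}\right) = \left(-2 + C\right) \left(\frac{4}{3} + C\right)$)
$\left(c{\left(\left(-3\right)^{2} \right)} - 117\right) 107 = \left(\left(- \frac{8}{3} + \left(\left(-3\right)^{2}\right)^{2} - \frac{2 \left(-3\right)^{2}}{3}\right) - 117\right) 107 = \left(\left(- \frac{8}{3} + 9^{2} - 6\right) - 117\right) 107 = \left(\left(- \frac{8}{3} + 81 - 6\right) - 117\right) 107 = \left(\frac{217}{3} - 117\right) 107 = \left(- \frac{134}{3}\right) 107 = - \frac{14338}{3}$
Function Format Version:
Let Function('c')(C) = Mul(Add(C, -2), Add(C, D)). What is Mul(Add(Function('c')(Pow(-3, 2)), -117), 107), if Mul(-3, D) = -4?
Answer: Rational(-14338, 3) ≈ -4779.3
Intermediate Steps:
D = Rational(4, 3) (D = Mul(Rational(-1, 3), -4) = Rational(4, 3) ≈ 1.3333)
Function('c')(C) = Mul(Add(-2, C), Add(Rational(4, 3), C)) (Function('c')(C) = Mul(Add(C, -2), Add(C, Rational(4, 3))) = Mul(Add(-2, C), Add(Rational(4, 3), C)))
Mul(Add(Function('c')(Pow(-3, 2)), -117), 107) = Mul(Add(Add(Rational(-8, 3), Pow(Pow(-3, 2), 2), Mul(Rational(-2, 3), Pow(-3, 2))), -117), 107) = Mul(Add(Add(Rational(-8, 3), Pow(9, 2), Mul(Rational(-2, 3), 9)), -117), 107) = Mul(Add(Add(Rational(-8, 3), 81, -6), -117), 107) = Mul(Add(Rational(217, 3), -117), 107) = Mul(Rational(-134, 3), 107) = Rational(-14338, 3)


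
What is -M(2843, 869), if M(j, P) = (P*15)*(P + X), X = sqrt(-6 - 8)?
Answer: -11327415 - 13035*I*sqrt(14) ≈ -1.1327e+7 - 48773.0*I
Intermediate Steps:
X = I*sqrt(14) (X = sqrt(-14) = I*sqrt(14) ≈ 3.7417*I)
M(j, P) = 15*P*(P + I*sqrt(14)) (M(j, P) = (P*15)*(P + I*sqrt(14)) = (15*P)*(P + I*sqrt(14)) = 15*P*(P + I*sqrt(14)))
-M(2843, 869) = -15*869*(869 + I*sqrt(14)) = -(11327415 + 13035*I*sqrt(14)) = -11327415 - 13035*I*sqrt(14)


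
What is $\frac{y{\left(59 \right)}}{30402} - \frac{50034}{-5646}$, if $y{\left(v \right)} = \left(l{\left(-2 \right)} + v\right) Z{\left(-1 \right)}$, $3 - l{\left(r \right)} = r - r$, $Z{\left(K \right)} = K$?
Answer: $\frac{126731968}{14304141} \approx 8.8598$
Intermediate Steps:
$l{\left(r \right)} = 3$ ($l{\left(r \right)} = 3 - \left(r - r\right) = 3 - 0 = 3 + 0 = 3$)
$y{\left(v \right)} = -3 - v$ ($y{\left(v \right)} = \left(3 + v\right) \left(-1\right) = -3 - v$)
$\frac{y{\left(59 \right)}}{30402} - \frac{50034}{-5646} = \frac{-3 - 59}{30402} - \frac{50034}{-5646} = \left(-3 - 59\right) \frac{1}{30402} - - \frac{8339}{941} = \left(-62\right) \frac{1}{30402} + \frac{8339}{941} = - \frac{31}{15201} + \frac{8339}{941} = \frac{126731968}{14304141}$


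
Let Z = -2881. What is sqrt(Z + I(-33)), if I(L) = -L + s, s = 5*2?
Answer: I*sqrt(2838) ≈ 53.273*I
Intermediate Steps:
s = 10
I(L) = 10 - L (I(L) = -L + 10 = 10 - L)
sqrt(Z + I(-33)) = sqrt(-2881 + (10 - 1*(-33))) = sqrt(-2881 + (10 + 33)) = sqrt(-2881 + 43) = sqrt(-2838) = I*sqrt(2838)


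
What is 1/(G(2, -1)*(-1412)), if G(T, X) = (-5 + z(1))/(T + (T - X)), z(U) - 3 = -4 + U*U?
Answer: 1/1412 ≈ 0.00070821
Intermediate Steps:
z(U) = -1 + U² (z(U) = 3 + (-4 + U*U) = 3 + (-4 + U²) = -1 + U²)
G(T, X) = -5/(-X + 2*T) (G(T, X) = (-5 + (-1 + 1²))/(T + (T - X)) = (-5 + (-1 + 1))/(-X + 2*T) = (-5 + 0)/(-X + 2*T) = -5/(-X + 2*T))
1/(G(2, -1)*(-1412)) = 1/(-5/(-1*(-1) + 2*2)*(-1412)) = 1/(-5/(1 + 4)*(-1412)) = 1/(-5/5*(-1412)) = 1/(-5*⅕*(-1412)) = 1/(-1*(-1412)) = 1/1412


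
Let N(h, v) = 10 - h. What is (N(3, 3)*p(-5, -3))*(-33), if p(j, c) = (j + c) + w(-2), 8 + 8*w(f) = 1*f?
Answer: 8547/4 ≈ 2136.8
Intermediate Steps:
w(f) = -1 + f/8 (w(f) = -1 + (1*f)/8 = -1 + f/8)
p(j, c) = -5/4 + c + j (p(j, c) = (j + c) + (-1 + (⅛)*(-2)) = (c + j) + (-1 - ¼) = (c + j) - 5/4 = -5/4 + c + j)
(N(3, 3)*p(-5, -3))*(-33) = ((10 - 1*3)*(-5/4 - 3 - 5))*(-33) = ((10 - 3)*(-37/4))*(-33) = (7*(-37/4))*(-33) = -259/4*(-33) = 8547/4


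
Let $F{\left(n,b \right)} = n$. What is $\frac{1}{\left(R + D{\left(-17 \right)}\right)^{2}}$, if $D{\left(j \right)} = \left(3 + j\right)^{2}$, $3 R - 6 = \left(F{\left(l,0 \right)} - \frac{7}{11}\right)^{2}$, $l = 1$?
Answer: $\frac{131769}{5168172100} \approx 2.5496 \cdot 10^{-5}$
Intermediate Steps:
$R = \frac{742}{363}$ ($R = 2 + \frac{\left(1 - \frac{7}{11}\right)^{2}}{3} = 2 + \frac{\left(\frac{4}{11}\right)^{2}}{3} = 2 + \frac{1}{3} \cdot \frac{16}{121} = 2 + \frac{16}{363} = \frac{742}{363} \approx 2.0441$)
$\frac{1}{\left(R + D{\left(-17 \right)}\right)^{2}} = \frac{1}{\left(\frac{742}{363} + \left(3 - 17\right)^{2}\right)^{2}} = \frac{1}{\left(\frac{742}{363} + \left(-14\right)^{2}\right)^{2}} = \frac{1}{\left(\frac{742}{363} + 196\right)^{2}} = \frac{1}{\left(\frac{71890}{363}\right)^{2}} = \frac{1}{\frac{5168172100}{131769}} = \frac{131769}{5168172100}$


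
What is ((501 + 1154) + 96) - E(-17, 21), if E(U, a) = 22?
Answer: 1729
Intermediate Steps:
((501 + 1154) + 96) - E(-17, 21) = ((501 + 1154) + 96) - 1*22 = (1655 + 96) - 22 = 1751 - 22 = 1729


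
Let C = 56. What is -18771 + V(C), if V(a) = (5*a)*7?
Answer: -16811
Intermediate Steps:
V(a) = 35*a
-18771 + V(C) = -18771 + 35*56 = -18771 + 1960 = -16811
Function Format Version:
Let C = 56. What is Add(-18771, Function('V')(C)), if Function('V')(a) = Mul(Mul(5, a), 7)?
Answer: -16811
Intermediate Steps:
Function('V')(a) = Mul(35, a)
Add(-18771, Function('V')(C)) = Add(-18771, Mul(35, 56)) = Add(-18771, 1960) = -16811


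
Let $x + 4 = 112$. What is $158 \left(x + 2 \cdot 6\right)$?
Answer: $18960$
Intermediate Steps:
$x = 108$ ($x = -4 + 112 = 108$)
$158 \left(x + 2 \cdot 6\right) = 158 \left(108 + 2 \cdot 6\right) = 158 \left(108 + 12\right) = 158 \cdot 120 = 18960$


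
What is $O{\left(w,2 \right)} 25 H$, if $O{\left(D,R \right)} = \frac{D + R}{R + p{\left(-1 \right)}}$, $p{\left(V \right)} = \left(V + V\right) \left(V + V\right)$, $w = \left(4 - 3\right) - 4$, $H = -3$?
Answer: $\frac{25}{2} \approx 12.5$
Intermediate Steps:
$w = -3$ ($w = \left(4 - 3\right) - 4 = 1 - 4 = -3$)
$p{\left(V \right)} = 4 V^{2}$ ($p{\left(V \right)} = 2 V 2 V = 4 V^{2}$)
$O{\left(D,R \right)} = \frac{D + R}{4 + R}$ ($O{\left(D,R \right)} = \frac{D + R}{R + 4 \left(-1\right)^{2}} = \frac{D + R}{R + 4 \cdot 1} = \frac{D + R}{R + 4} = \frac{D + R}{4 + R}$)
$O{\left(w,2 \right)} 25 H = \frac{-3 + 2}{4 + 2} \cdot 25 \left(-3\right) = \frac{1}{6} \left(-1\right) 25 \left(-3\right) = \left(- \frac{1}{6}\right) 25 \left(-3\right) = \left(- \frac{25}{6}\right) \left(-3\right) = \frac{25}{2}$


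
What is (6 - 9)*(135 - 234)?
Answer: 297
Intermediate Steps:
(6 - 9)*(135 - 234) = -3*(-99) = 297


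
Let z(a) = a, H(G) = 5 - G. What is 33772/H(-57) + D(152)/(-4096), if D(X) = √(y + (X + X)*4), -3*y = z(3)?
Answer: 16886/31 - 9*√15/4096 ≈ 544.70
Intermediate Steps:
y = -1 (y = -⅓*3 = -1)
D(X) = √(-1 + 8*X) (D(X) = √(-1 + (X + X)*4) = √(-1 + (2*X)*4) = √(-1 + 8*X))
33772/H(-57) + D(152)/(-4096) = 33772/(5 - 1*(-57)) + √(-1 + 8*152)/(-4096) = 33772/(5 + 57) + √(-1 + 1216)*(-1/4096) = 33772/62 + √1215*(-1/4096) = 33772*(1/62) + (9*√15)*(-1/4096) = 16886/31 - 9*√15/4096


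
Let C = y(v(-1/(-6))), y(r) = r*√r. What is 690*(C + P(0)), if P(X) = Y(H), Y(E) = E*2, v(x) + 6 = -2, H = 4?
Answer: 5520 - 11040*I*√2 ≈ 5520.0 - 15613.0*I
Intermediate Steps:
v(x) = -8 (v(x) = -6 - 2 = -8)
Y(E) = 2*E
y(r) = r^(3/2)
P(X) = 8 (P(X) = 2*4 = 8)
C = -16*I*√2 (C = (-8)^(3/2) = -16*I*√2 ≈ -22.627*I)
690*(C + P(0)) = 690*(-16*I*√2 + 8) = 690*(8 - 16*I*√2) = 5520 - 11040*I*√2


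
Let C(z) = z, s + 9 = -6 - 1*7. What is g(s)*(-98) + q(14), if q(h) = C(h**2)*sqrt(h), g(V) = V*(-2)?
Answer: -4312 + 196*sqrt(14) ≈ -3578.6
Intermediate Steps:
s = -22 (s = -9 + (-6 - 1*7) = -9 + (-6 - 7) = -9 - 13 = -22)
g(V) = -2*V
q(h) = h**(5/2) (q(h) = h**2*sqrt(h) = h**(5/2))
g(s)*(-98) + q(14) = -2*(-22)*(-98) + 14**(5/2) = 44*(-98) + 196*sqrt(14) = -4312 + 196*sqrt(14)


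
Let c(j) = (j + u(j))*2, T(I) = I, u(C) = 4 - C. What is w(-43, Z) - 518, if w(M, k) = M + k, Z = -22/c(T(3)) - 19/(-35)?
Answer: -78849/140 ≈ -563.21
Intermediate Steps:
c(j) = 8 (c(j) = (j + (4 - j))*2 = 4*2 = 8)
Z = -309/140 (Z = -22/8 - 19/(-35) = -22*1/8 - 19*(-1/35) = -11/4 + 19/35 = -309/140 ≈ -2.2071)
w(-43, Z) - 518 = (-43 - 309/140) - 518 = -6329/140 - 518 = -78849/140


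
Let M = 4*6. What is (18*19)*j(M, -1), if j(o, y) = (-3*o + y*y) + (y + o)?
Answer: -16416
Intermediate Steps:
M = 24
j(o, y) = y + y**2 - 2*o (j(o, y) = (-3*o + y**2) + (o + y) = (y**2 - 3*o) + (o + y) = y + y**2 - 2*o)
(18*19)*j(M, -1) = (18*19)*(-1 + (-1)**2 - 2*24) = 342*(-1 + 1 - 48) = 342*(-48) = -16416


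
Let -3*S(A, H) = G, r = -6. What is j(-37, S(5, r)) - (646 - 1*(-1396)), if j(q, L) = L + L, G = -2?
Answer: -6122/3 ≈ -2040.7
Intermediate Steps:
S(A, H) = ⅔ (S(A, H) = -⅓*(-2) = ⅔)
j(q, L) = 2*L
j(-37, S(5, r)) - (646 - 1*(-1396)) = 2*(⅔) - (646 - 1*(-1396)) = 4/3 - (646 + 1396) = 4/3 - 1*2042 = 4/3 - 2042 = -6122/3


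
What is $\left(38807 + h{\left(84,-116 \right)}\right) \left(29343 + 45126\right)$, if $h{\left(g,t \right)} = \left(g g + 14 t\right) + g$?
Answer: $3300689487$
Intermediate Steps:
$h{\left(g,t \right)} = g + g^{2} + 14 t$ ($h{\left(g,t \right)} = \left(g^{2} + 14 t\right) + g = g + g^{2} + 14 t$)
$\left(38807 + h{\left(84,-116 \right)}\right) \left(29343 + 45126\right) = \left(38807 + \left(84 + 84^{2} + 14 \left(-116\right)\right)\right) \left(29343 + 45126\right) = \left(38807 + \left(84 + 7056 - 1624\right)\right) 74469 = \left(38807 + 5516\right) 74469 = 44323 \cdot 74469 = 3300689487$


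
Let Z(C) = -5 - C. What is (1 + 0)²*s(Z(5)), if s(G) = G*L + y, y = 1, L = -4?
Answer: 41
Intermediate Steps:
s(G) = 1 - 4*G (s(G) = G*(-4) + 1 = -4*G + 1 = 1 - 4*G)
(1 + 0)²*s(Z(5)) = (1 + 0)²*(1 - 4*(-5 - 1*5)) = 1²*(1 - 4*(-5 - 5)) = 1*(1 - 4*(-10)) = 1*(1 + 40) = 1*41 = 41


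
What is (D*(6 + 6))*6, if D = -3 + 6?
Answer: 216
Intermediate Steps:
D = 3
(D*(6 + 6))*6 = (3*(6 + 6))*6 = (3*12)*6 = 36*6 = 216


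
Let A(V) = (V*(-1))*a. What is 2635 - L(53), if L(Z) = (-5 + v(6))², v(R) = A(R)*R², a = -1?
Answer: -41886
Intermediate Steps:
A(V) = V (A(V) = (V*(-1))*(-1) = -V*(-1) = V)
v(R) = R³ (v(R) = R*R² = R³)
L(Z) = 44521 (L(Z) = (-5 + 6³)² = (-5 + 216)² = 211² = 44521)
2635 - L(53) = 2635 - 1*44521 = 2635 - 44521 = -41886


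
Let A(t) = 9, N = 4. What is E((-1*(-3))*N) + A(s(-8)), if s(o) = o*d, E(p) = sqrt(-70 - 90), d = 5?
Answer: 9 + 4*I*sqrt(10) ≈ 9.0 + 12.649*I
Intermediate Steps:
E(p) = 4*I*sqrt(10) (E(p) = sqrt(-160) = 4*I*sqrt(10))
s(o) = 5*o (s(o) = o*5 = 5*o)
E((-1*(-3))*N) + A(s(-8)) = 4*I*sqrt(10) + 9 = 9 + 4*I*sqrt(10)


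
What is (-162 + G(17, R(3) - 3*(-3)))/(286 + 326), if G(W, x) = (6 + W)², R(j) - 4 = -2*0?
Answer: 367/612 ≈ 0.59967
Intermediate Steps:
R(j) = 4 (R(j) = 4 - 2*0 = 4 + 0 = 4)
(-162 + G(17, R(3) - 3*(-3)))/(286 + 326) = (-162 + (6 + 17)²)/(286 + 326) = (-162 + 23²)/612 = (-162 + 529)*(1/612) = 367*(1/612) = 367/612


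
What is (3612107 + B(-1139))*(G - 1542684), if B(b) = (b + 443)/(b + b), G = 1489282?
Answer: -219705986181842/1139 ≈ -1.9289e+11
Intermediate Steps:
B(b) = (443 + b)/(2*b) (B(b) = (443 + b)/((2*b)) = (443 + b)*(1/(2*b)) = (443 + b)/(2*b))
(3612107 + B(-1139))*(G - 1542684) = (3612107 + (1/2)*(443 - 1139)/(-1139))*(1489282 - 1542684) = (3612107 + (1/2)*(-1/1139)*(-696))*(-53402) = (3612107 + 348/1139)*(-53402) = (4114190221/1139)*(-53402) = -219705986181842/1139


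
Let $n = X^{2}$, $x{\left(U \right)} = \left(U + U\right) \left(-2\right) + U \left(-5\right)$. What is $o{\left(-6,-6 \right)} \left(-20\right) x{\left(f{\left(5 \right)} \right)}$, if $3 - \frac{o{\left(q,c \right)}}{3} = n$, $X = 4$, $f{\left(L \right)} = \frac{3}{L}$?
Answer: $-4212$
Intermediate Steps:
$x{\left(U \right)} = - 9 U$ ($x{\left(U \right)} = 2 U \left(-2\right) - 5 U = - 4 U - 5 U = - 9 U$)
$n = 16$ ($n = 4^{2} = 16$)
$o{\left(q,c \right)} = -39$ ($o{\left(q,c \right)} = 9 - 48 = -39$)
$o{\left(-6,-6 \right)} \left(-20\right) x{\left(f{\left(5 \right)} \right)} = \left(-39\right) \left(-20\right) \left(- 9 \cdot \frac{3}{5}\right) = 780 \left(- 9 \cdot 3 \cdot \frac{1}{5}\right) = 780 \left(\left(-9\right) \frac{3}{5}\right) = 780 \left(- \frac{27}{5}\right) = -4212$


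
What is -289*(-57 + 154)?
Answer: -28033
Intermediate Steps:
-289*(-57 + 154) = -289*97 = -28033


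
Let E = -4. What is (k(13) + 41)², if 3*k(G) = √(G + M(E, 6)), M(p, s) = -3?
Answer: (123 + √10)²/9 ≈ 1768.5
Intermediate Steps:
k(G) = √(-3 + G)/3 (k(G) = √(G - 3)/3 = √(-3 + G)/3)
(k(13) + 41)² = (√(-3 + 13)/3 + 41)² = (√10/3 + 41)² = (41 + √10/3)²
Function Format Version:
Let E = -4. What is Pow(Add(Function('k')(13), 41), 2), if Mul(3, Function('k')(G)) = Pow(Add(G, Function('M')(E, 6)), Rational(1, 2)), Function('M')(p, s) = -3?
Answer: Mul(Rational(1, 9), Pow(Add(123, Pow(10, Rational(1, 2))), 2)) ≈ 1768.5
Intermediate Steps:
Function('k')(G) = Mul(Rational(1, 3), Pow(Add(-3, G), Rational(1, 2))) (Function('k')(G) = Mul(Rational(1, 3), Pow(Add(G, -3), Rational(1, 2))) = Mul(Rational(1, 3), Pow(Add(-3, G), Rational(1, 2))))
Pow(Add(Function('k')(13), 41), 2) = Pow(Add(Mul(Rational(1, 3), Pow(Add(-3, 13), Rational(1, 2))), 41), 2) = Pow(Add(Mul(Rational(1, 3), Pow(10, Rational(1, 2))), 41), 2) = Pow(Add(41, Mul(Rational(1, 3), Pow(10, Rational(1, 2)))), 2)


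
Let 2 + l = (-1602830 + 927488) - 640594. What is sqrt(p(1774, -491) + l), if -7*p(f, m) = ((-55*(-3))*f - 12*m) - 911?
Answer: I*sqrt(66564799)/7 ≈ 1165.5*I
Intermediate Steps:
p(f, m) = 911/7 - 165*f/7 + 12*m/7 (p(f, m) = -(((-55*(-3))*f - 12*m) - 911)/7 = -((165*f - 12*m) - 911)/7 = -((-12*m + 165*f) - 911)/7 = -(-911 - 12*m + 165*f)/7 = 911/7 - 165*f/7 + 12*m/7)
l = -1315938 (l = -2 + ((-1602830 + 927488) - 640594) = -2 + (-675342 - 640594) = -2 - 1315936 = -1315938)
sqrt(p(1774, -491) + l) = sqrt((911/7 - 165/7*1774 + (12/7)*(-491)) - 1315938) = sqrt((911/7 - 292710/7 - 5892/7) - 1315938) = sqrt(-297691/7 - 1315938) = sqrt(-9509257/7) = I*sqrt(66564799)/7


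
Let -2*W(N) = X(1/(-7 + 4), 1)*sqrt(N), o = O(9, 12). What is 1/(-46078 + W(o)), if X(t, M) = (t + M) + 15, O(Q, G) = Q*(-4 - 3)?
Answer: -184312/8492743799 + 94*I*sqrt(7)/8492743799 ≈ -2.1702e-5 + 2.9284e-8*I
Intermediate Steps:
O(Q, G) = -7*Q (O(Q, G) = Q*(-7) = -7*Q)
o = -63 (o = -7*9 = -63)
X(t, M) = 15 + M + t (X(t, M) = (M + t) + 15 = 15 + M + t)
W(N) = -47*sqrt(N)/6 (W(N) = -(15 + 1 + 1/(-7 + 4))*sqrt(N)/2 = -(15 + 1 + 1/(-3))*sqrt(N)/2 = -(15 + 1 - 1/3)*sqrt(N)/2 = -47*sqrt(N)/6)
1/(-46078 + W(o)) = 1/(-46078 - 47*I*sqrt(7)/2)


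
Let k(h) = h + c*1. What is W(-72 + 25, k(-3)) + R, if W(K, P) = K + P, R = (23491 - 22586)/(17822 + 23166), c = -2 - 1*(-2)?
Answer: -2048495/40988 ≈ -49.978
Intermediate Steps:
c = 0 (c = -2 + 2 = 0)
R = 905/40988 ≈ 0.022080
k(h) = h (k(h) = h + 0*1 = h + 0 = h)
W(-72 + 25, k(-3)) + R = ((-72 + 25) - 3) + 905/40988 = (-47 - 3) + 905/40988 = -50 + 905/40988 = -2048495/40988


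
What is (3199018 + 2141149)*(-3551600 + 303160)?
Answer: -17347212089480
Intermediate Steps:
(3199018 + 2141149)*(-3551600 + 303160) = 5340167*(-3248440) = -17347212089480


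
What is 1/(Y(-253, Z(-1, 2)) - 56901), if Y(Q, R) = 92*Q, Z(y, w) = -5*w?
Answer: -1/80177 ≈ -1.2472e-5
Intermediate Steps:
1/(Y(-253, Z(-1, 2)) - 56901) = 1/(92*(-253) - 56901) = 1/(-23276 - 56901) = 1/(-80177) = -1/80177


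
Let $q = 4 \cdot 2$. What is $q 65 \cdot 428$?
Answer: $222560$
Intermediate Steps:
$q = 8$
$q 65 \cdot 428 = 8 \cdot 65 \cdot 428 = 520 \cdot 428 = 222560$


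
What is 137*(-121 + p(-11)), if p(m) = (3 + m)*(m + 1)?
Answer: -5617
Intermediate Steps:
p(m) = (1 + m)*(3 + m) (p(m) = (3 + m)*(1 + m) = (1 + m)*(3 + m))
137*(-121 + p(-11)) = 137*(-121 + (3 + (-11)² + 4*(-11))) = 137*(-121 + (3 + 121 - 44)) = 137*(-121 + 80) = 137*(-41) = -5617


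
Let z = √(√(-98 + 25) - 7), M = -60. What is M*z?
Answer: -60*√(-7 + I*√73) ≈ -85.333 - 180.23*I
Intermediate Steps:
z = √(-7 + I*√73) (z = √(√(-73) - 7) = √(I*√73 - 7) = √(-7 + I*√73) ≈ 1.4222 + 3.0038*I)
M*z = -60*√(-7 + I*√73)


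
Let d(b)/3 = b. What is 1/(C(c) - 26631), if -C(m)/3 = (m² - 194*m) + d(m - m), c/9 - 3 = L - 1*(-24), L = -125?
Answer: -1/2873727 ≈ -3.4798e-7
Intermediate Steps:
c = -882 (c = 27 + 9*(-125 - 1*(-24)) = 27 + 9*(-125 + 24) = 27 + 9*(-101) = 27 - 909 = -882)
d(b) = 3*b
C(m) = -3*m² + 582*m (C(m) = -3*((m² - 194*m) + 3*(m - m)) = -3*((m² - 194*m) + 3*0) = -3*((m² - 194*m) + 0) = -3*(m² - 194*m) = -3*m² + 582*m)
1/(C(c) - 26631) = 1/(3*(-882)*(194 - 1*(-882)) - 26631) = 1/(3*(-882)*(194 + 882) - 26631) = 1/(3*(-882)*1076 - 26631) = 1/(-2847096 - 26631) = 1/(-2873727) = -1/2873727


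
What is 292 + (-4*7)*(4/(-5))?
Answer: 1572/5 ≈ 314.40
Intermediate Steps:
292 + (-4*7)*(4/(-5)) = 292 - 112*(-1)/5 = 292 - 28*(-⅘) = 292 + 112/5 = 1572/5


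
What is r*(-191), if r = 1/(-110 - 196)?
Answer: 191/306 ≈ 0.62418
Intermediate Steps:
r = -1/306 (r = 1/(-306) = -1/306 ≈ -0.0032680)
r*(-191) = -1/306*(-191) = 191/306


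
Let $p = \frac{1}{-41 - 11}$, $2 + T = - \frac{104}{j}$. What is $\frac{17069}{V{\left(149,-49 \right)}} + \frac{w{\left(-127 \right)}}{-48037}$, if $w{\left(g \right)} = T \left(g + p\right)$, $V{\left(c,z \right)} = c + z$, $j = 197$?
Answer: $\frac{2099793206983}{12302275700} \approx 170.68$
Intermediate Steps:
$T = - \frac{498}{197}$ ($T = -2 - \frac{104}{197} = - \frac{498}{197} \approx -2.5279$)
$p = - \frac{1}{52}$ ($p = \frac{1}{-52} = - \frac{1}{52} \approx -0.019231$)
$w{\left(g \right)} = \frac{249}{5122} - \frac{498 g}{197}$ ($w{\left(g \right)} = - \frac{498 \left(g - \frac{1}{52}\right)}{197} = - \frac{498 \left(- \frac{1}{52} + g\right)}{197} = \frac{249}{5122} - \frac{498 g}{197}$)
$\frac{17069}{V{\left(149,-49 \right)}} + \frac{w{\left(-127 \right)}}{-48037} = \frac{17069}{149 - 49} + \frac{\frac{249}{5122} - - \frac{63246}{197}}{-48037} = \frac{17069}{100} + \left(\frac{249}{5122} + \frac{63246}{197}\right) \left(- \frac{1}{48037}\right) = 17069 \cdot \frac{1}{100} + \frac{1644645}{5122} \left(- \frac{1}{48037}\right) = \frac{17069}{100} - \frac{1644645}{246045514} = \frac{2099793206983}{12302275700}$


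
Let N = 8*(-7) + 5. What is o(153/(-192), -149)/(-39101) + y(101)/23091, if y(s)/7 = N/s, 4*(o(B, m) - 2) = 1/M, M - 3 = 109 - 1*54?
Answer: -1440990013/7052104022504 ≈ -0.00020433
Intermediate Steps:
M = 58 (M = 3 + (109 - 1*54) = 3 + (109 - 54) = 3 + 55 = 58)
N = -51 (N = -56 + 5 = -51)
o(B, m) = 465/232 (o(B, m) = 2 + (¼)/58 = 2 + (¼)*(1/58) = 2 + 1/232 = 465/232)
y(s) = -357/s (y(s) = 7*(-51/s) = -357/s)
o(153/(-192), -149)/(-39101) + y(101)/23091 = (465/232)/(-39101) - 357/101/23091 = (465/232)*(-1/39101) - 357*1/101*(1/23091) = -465/9071432 - 357/101*1/23091 = -465/9071432 - 119/777397 = -1440990013/7052104022504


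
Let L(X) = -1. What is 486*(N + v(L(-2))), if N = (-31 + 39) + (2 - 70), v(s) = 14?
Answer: -22356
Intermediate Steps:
N = -60 (N = 8 - 68 = -60)
486*(N + v(L(-2))) = 486*(-60 + 14) = 486*(-46) = -22356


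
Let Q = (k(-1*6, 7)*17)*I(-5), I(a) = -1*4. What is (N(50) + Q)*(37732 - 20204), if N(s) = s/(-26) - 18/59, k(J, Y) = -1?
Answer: 884235016/767 ≈ 1.1528e+6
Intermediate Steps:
I(a) = -4
N(s) = -18/59 - s/26 (N(s) = s*(-1/26) - 18*1/59 = -s/26 - 18/59 = -18/59 - s/26)
Q = 68 (Q = -1*17*(-4) = -17*(-4) = 68)
(N(50) + Q)*(37732 - 20204) = ((-18/59 - 1/26*50) + 68)*(37732 - 20204) = ((-18/59 - 25/13) + 68)*17528 = (-1709/767 + 68)*17528 = (50447/767)*17528 = 884235016/767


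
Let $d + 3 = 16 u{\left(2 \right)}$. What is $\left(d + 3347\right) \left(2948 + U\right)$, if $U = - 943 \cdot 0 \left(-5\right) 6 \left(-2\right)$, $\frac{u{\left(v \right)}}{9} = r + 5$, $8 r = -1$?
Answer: $11927608$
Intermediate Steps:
$r = - \frac{1}{8}$ ($r = \frac{1}{8} \left(-1\right) = - \frac{1}{8} \approx -0.125$)
$u{\left(v \right)} = \frac{351}{8}$ ($u{\left(v \right)} = 9 \left(- \frac{1}{8} + 5\right) = 9 \cdot \frac{39}{8} = \frac{351}{8}$)
$d = 699$ ($d = -3 + 16 \cdot \frac{351}{8} = -3 + 702 = 699$)
$U = 0$ ($U = - 943 \cdot 0 \left(-12\right) = \left(-943\right) 0 = 0$)
$\left(d + 3347\right) \left(2948 + U\right) = \left(699 + 3347\right) \left(2948 + 0\right) = 4046 \cdot 2948 = 11927608$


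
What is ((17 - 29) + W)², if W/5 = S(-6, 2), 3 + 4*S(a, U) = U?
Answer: 2809/16 ≈ 175.56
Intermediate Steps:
S(a, U) = -¾ + U/4
W = -5/4 (W = 5*(-¾ + (¼)*2) = 5*(-¾ + ½) = 5*(-¼) = -5/4 ≈ -1.2500)
((17 - 29) + W)² = ((17 - 29) - 5/4)² = (-12 - 5/4)² = (-53/4)² = 2809/16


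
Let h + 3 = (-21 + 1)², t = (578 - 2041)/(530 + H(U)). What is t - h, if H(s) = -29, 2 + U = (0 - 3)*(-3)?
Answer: -200360/501 ≈ -399.92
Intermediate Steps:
U = 7 (U = -2 + (0 - 3)*(-3) = -2 - 3*(-3) = -2 + 9 = 7)
t = -1463/501 (t = (578 - 2041)/(530 - 29) = -1463/501 ≈ -2.9202)
h = 397 (h = -3 + (-21 + 1)² = -3 + (-20)² = -3 + 400 = 397)
t - h = -1463/501 - 1*397 = -1463/501 - 397 = -200360/501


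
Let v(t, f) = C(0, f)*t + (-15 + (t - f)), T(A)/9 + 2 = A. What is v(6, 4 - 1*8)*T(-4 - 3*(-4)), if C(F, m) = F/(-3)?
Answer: -270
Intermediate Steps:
T(A) = -18 + 9*A
C(F, m) = -F/3 (C(F, m) = F*(-⅓) = -F/3)
v(t, f) = -15 + t - f (v(t, f) = (-⅓*0)*t + (-15 + (t - f)) = 0*t + (-15 + t - f) = 0 + (-15 + t - f) = -15 + t - f)
v(6, 4 - 1*8)*T(-4 - 3*(-4)) = (-15 + 6 - (4 - 1*8))*(-18 + 9*(-4 - 3*(-4))) = (-15 + 6 - (4 - 8))*(-18 + 9*(-4 + 12)) = (-15 + 6 - 1*(-4))*(-18 + 9*8) = (-15 + 6 + 4)*(-18 + 72) = -5*54 = -270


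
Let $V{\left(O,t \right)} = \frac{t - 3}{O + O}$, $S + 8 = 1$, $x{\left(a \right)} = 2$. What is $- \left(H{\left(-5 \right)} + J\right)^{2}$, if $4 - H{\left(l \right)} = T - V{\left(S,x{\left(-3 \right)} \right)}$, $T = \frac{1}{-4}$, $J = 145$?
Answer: $- \frac{17480761}{784} \approx -22297.0$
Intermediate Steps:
$S = -7$ ($S = -8 + 1 = -7$)
$V{\left(O,t \right)} = \frac{-3 + t}{2 O}$
$T = - \frac{1}{4} \approx -0.25$
$H{\left(l \right)} = \frac{121}{28}$ ($H{\left(l \right)} = 4 - \left(- \frac{1}{4} - \frac{-3 + 2}{2 \left(-7\right)}\right) = 4 - \left(- \frac{1}{4} - \frac{1}{2} \left(- \frac{1}{7}\right) \left(-1\right)\right) = 4 - \left(- \frac{1}{4} - \frac{1}{14}\right) = 4 - - \frac{9}{28} = 4 + \frac{9}{28} = \frac{121}{28}$)
$- \left(H{\left(-5 \right)} + J\right)^{2} = - \left(\frac{121}{28} + 145\right)^{2} = - \left(\frac{4181}{28}\right)^{2} = \left(-1\right) \frac{17480761}{784} = - \frac{17480761}{784}$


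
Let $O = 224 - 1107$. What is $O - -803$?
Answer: $-80$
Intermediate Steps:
$O = -883$ ($O = 224 - 1107 = -883$)
$O - -803 = -883 - -803 = -883 + 803 = -80$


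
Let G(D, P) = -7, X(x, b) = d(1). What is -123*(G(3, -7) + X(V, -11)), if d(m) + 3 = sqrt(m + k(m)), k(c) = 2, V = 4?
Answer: 1230 - 123*sqrt(3) ≈ 1017.0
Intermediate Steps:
d(m) = -3 + sqrt(2 + m) (d(m) = -3 + sqrt(m + 2) = -3 + sqrt(2 + m))
X(x, b) = -3 + sqrt(3) (X(x, b) = -3 + sqrt(2 + 1) = -3 + sqrt(3))
-123*(G(3, -7) + X(V, -11)) = -123*(-7 + (-3 + sqrt(3))) = -123*(-10 + sqrt(3)) = 1230 - 123*sqrt(3)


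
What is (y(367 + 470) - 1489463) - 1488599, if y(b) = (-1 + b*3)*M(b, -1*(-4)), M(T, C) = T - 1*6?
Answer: -892252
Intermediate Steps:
M(T, C) = -6 + T (M(T, C) = T - 6 = -6 + T)
y(b) = (-1 + 3*b)*(-6 + b) (y(b) = (-1 + b*3)*(-6 + b) = (-1 + 3*b)*(-6 + b))
(y(367 + 470) - 1489463) - 1488599 = ((-1 + 3*(367 + 470))*(-6 + (367 + 470)) - 1489463) - 1488599 = ((-1 + 3*837)*(-6 + 837) - 1489463) - 1488599 = ((-1 + 2511)*831 - 1489463) - 1488599 = (2510*831 - 1489463) - 1488599 = (2085810 - 1489463) - 1488599 = 596347 - 1488599 = -892252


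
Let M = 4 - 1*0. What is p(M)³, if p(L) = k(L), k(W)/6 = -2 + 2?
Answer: 0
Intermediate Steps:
M = 4 (M = 4 + 0 = 4)
k(W) = 0 (k(W) = 6*(-2 + 2) = 6*0 = 0)
p(L) = 0
p(M)³ = 0³ = 0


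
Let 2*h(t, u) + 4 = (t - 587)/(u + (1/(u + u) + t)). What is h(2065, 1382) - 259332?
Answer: -2470804976410/9527509 ≈ -2.5933e+5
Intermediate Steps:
h(t, u) = -2 + (-587 + t)/(2*(t + u + 1/(2*u))) (h(t, u) = -2 + ((t - 587)/(u + (1/(u + u) + t)))/2 = -2 + ((-587 + t)/(u + (1/(2*u) + t)))/2 = -2 + ((-587 + t)/(u + (t + 1/(2*u))))/2 = -2 + ((-587 + t)/(t + u + 1/(2*u)))/2 = -2 + (-587 + t)/(2*(t + u + 1/(2*u))))
h(2065, 1382) - 259332 = (-2 - 587*1382 - 4*1382² - 3*2065*1382)/(1 + 2*1382² + 2*2065*1382) - 259332 = (-2 - 811234 - 4*1909924 - 8561490)/(1 + 2*1909924 + 5707660) - 259332 = (-2 - 811234 - 7639696 - 8561490)/(1 + 3819848 + 5707660) - 259332 = -17012422/9527509 - 259332 = -2470804976410/9527509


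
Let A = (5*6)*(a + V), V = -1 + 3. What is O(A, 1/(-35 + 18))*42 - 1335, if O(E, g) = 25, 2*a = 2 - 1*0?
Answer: -285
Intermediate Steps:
a = 1 (a = (2 - 1*0)/2 = (2 + 0)/2 = (½)*2 = 1)
V = 2
A = 90 (A = (5*6)*(1 + 2) = 30*3 = 90)
O(A, 1/(-35 + 18))*42 - 1335 = 25*42 - 1335 = 1050 - 1335 = -285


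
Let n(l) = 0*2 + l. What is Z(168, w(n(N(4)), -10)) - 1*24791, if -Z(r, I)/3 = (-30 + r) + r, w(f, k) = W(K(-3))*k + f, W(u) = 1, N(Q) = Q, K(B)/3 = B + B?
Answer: -25709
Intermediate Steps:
K(B) = 6*B (K(B) = 3*(B + B) = 3*(2*B) = 6*B)
n(l) = l (n(l) = 0 + l = l)
w(f, k) = f + k (w(f, k) = 1*k + f = k + f = f + k)
Z(r, I) = 90 - 6*r (Z(r, I) = -3*((-30 + r) + r) = -3*(-30 + 2*r) = 90 - 6*r)
Z(168, w(n(N(4)), -10)) - 1*24791 = (90 - 6*168) - 1*24791 = (90 - 1008) - 24791 = -918 - 24791 = -25709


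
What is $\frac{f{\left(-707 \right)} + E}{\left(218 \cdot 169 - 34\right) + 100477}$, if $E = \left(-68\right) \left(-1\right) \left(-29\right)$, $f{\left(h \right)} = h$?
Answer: $- \frac{2679}{137285} \approx -0.019514$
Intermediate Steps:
$E = -1972$ ($E = 68 \left(-29\right) = -1972$)
$\frac{f{\left(-707 \right)} + E}{\left(218 \cdot 169 - 34\right) + 100477} = \frac{-707 - 1972}{\left(218 \cdot 169 - 34\right) + 100477} = - \frac{2679}{\left(36842 - 34\right) + 100477} = - \frac{2679}{36808 + 100477} = - \frac{2679}{137285}$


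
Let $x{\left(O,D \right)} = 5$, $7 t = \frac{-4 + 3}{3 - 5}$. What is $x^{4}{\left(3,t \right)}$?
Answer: $625$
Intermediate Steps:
$t = \frac{1}{14}$ ($t = \frac{\left(-4 + 3\right) \frac{1}{3 - 5}}{7} = \frac{\left(-1\right) \frac{1}{-2}}{7} = \frac{\left(-1\right) \left(- \frac{1}{2}\right)}{7} = \frac{1}{7} \cdot \frac{1}{2} = \frac{1}{14} \approx 0.071429$)
$x^{4}{\left(3,t \right)} = 5^{4} = 625$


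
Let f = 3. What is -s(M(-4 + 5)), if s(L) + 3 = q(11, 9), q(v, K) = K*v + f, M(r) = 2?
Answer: -99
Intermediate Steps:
q(v, K) = 3 + K*v (q(v, K) = K*v + 3 = 3 + K*v)
s(L) = 99 (s(L) = -3 + (3 + 9*11) = -3 + (3 + 99) = -3 + 102 = 99)
-s(M(-4 + 5)) = -1*99 = -99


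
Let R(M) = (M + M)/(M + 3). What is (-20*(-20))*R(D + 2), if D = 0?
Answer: 320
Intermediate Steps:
R(M) = 2*M/(3 + M) (R(M) = (2*M)/(3 + M) = 2*M/(3 + M))
(-20*(-20))*R(D + 2) = (-20*(-20))*(2*(0 + 2)/(3 + (0 + 2))) = 400*(2*2/(3 + 2)) = 400*(2*2/5) = 400*(2*2*(⅕)) = 400*(⅘) = 320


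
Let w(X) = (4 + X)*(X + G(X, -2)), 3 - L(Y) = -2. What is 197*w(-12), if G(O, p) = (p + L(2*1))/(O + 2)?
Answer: 96924/5 ≈ 19385.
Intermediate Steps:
L(Y) = 5 (L(Y) = 3 - 1*(-2) = 3 + 2 = 5)
G(O, p) = (5 + p)/(2 + O) (G(O, p) = (p + 5)/(O + 2) = (5 + p)/(2 + O))
w(X) = (4 + X)*(X + 3/(2 + X)) (w(X) = (4 + X)*(X + (5 - 2)/(2 + X)) = (4 + X)*(X + 3/(2 + X)))
197*w(-12) = 197*((12 + 3*(-12) - 12*(2 - 12)*(4 - 12))/(2 - 12)) = 197*((12 - 36 - 12*(-10)*(-8))/(-10)) = 197*(-(12 - 36 - 960)/10) = 197*(-⅒*(-984)) = 197*(492/5) = 96924/5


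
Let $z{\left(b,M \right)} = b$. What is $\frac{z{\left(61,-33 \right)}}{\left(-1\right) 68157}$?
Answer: $- \frac{61}{68157} \approx -0.00089499$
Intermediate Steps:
$\frac{z{\left(61,-33 \right)}}{\left(-1\right) 68157} = \frac{61}{\left(-1\right) 68157} = \frac{61}{-68157} = 61 \left(- \frac{1}{68157}\right) = - \frac{61}{68157}$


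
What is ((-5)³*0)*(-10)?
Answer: 0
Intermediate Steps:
((-5)³*0)*(-10) = -125*0*(-10) = 0*(-10) = 0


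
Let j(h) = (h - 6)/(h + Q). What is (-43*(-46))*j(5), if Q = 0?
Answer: -1978/5 ≈ -395.60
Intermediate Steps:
j(h) = (-6 + h)/h (j(h) = (h - 6)/(h + 0) = (-6 + h)/h)
(-43*(-46))*j(5) = (-43*(-46))*((-6 + 5)/5) = 1978*((⅕)*(-1)) = 1978*(-⅕) = -1978/5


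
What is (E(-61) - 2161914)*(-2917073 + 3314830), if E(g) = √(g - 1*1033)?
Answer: -859916426898 + 397757*I*√1094 ≈ -8.5992e+11 + 1.3156e+7*I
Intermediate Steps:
E(g) = √(-1033 + g) (E(g) = √(g - 1033) = √(-1033 + g))
(E(-61) - 2161914)*(-2917073 + 3314830) = (√(-1033 - 61) - 2161914)*(-2917073 + 3314830) = (√(-1094) - 2161914)*397757 = (I*√1094 - 2161914)*397757 = (-2161914 + I*√1094)*397757 = -859916426898 + 397757*I*√1094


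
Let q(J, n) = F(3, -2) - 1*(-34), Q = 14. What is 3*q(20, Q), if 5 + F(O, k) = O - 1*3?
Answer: 87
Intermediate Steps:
F(O, k) = -8 + O (F(O, k) = -5 + (O - 1*3) = -5 + (O - 3) = -5 + (-3 + O) = -8 + O)
q(J, n) = 29 (q(J, n) = (-8 + 3) - 1*(-34) = -5 + 34 = 29)
3*q(20, Q) = 3*29 = 87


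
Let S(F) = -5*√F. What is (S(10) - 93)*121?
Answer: -11253 - 605*√10 ≈ -13166.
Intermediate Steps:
(S(10) - 93)*121 = (-5*√10 - 93)*121 = (-93 - 5*√10)*121 = -11253 - 605*√10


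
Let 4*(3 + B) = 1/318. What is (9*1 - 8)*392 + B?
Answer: 494809/1272 ≈ 389.00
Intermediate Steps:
B = -3815/1272 (B = -3 + (1/4)/318 = -3 + (1/4)*(1/318) = -3 + 1/1272 = -3815/1272 ≈ -2.9992)
(9*1 - 8)*392 + B = (9*1 - 8)*392 - 3815/1272 = (9 - 8)*392 - 3815/1272 = 1*392 - 3815/1272 = 392 - 3815/1272 = 494809/1272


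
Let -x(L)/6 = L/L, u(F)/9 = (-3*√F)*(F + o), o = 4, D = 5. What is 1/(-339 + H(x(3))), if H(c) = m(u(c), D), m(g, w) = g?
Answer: -113/44139 - 6*I*√6/14713 ≈ -0.0025601 - 0.00099891*I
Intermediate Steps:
u(F) = -27*√F*(4 + F) (u(F) = 9*((-3*√F)*(F + 4)) = 9*((-3*√F)*(4 + F)) = 9*(-3*√F*(4 + F)) = -27*√F*(4 + F))
x(L) = -6 (x(L) = -6*L/L = -6*1 = -6)
H(c) = 27*√c*(-4 - c)
1/(-339 + H(x(3))) = 1/(-339 + 27*√(-6)*(-4 - 1*(-6))) = 1/(-339 + 27*(I*√6)*(-4 + 6)) = 1/(-339 + 27*(I*√6)*2) = 1/(-339 + 54*I*√6)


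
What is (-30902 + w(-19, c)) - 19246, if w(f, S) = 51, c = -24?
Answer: -50097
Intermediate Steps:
(-30902 + w(-19, c)) - 19246 = (-30902 + 51) - 19246 = -30851 - 19246 = -50097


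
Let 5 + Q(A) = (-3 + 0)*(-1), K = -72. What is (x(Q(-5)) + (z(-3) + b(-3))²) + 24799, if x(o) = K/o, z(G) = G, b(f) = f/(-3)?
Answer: 24839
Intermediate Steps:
b(f) = -f/3 (b(f) = f*(-⅓) = -f/3)
Q(A) = -2 (Q(A) = -5 + (-3 + 0)*(-1) = -5 - 3*(-1) = -5 + 3 = -2)
x(o) = -72/o
(x(Q(-5)) + (z(-3) + b(-3))²) + 24799 = (-72/(-2) + (-3 - ⅓*(-3))²) + 24799 = (-72*(-½) + (-3 + 1)²) + 24799 = (36 + (-2)²) + 24799 = (36 + 4) + 24799 = 40 + 24799 = 24839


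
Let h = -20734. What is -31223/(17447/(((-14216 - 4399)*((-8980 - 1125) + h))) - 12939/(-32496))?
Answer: -2659645461689520/33919783633 ≈ -78410.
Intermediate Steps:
-31223/(17447/(((-14216 - 4399)*((-8980 - 1125) + h))) - 12939/(-32496)) = -31223/(17447/(((-14216 - 4399)*((-8980 - 1125) - 20734))) - 12939/(-32496)) = -31223/(17447/((-18615*(-10105 - 20734))) - 12939*(-1/32496)) = -31223/(17447/((-18615*(-30839))) + 4313/10832) = -31223/(17447/574067985 + 4313/10832) = -31223/(17447*(1/574067985) + 4313/10832) = -31223/(239/7863945 + 4313/10832) = -31223/33919783633/85182252240 = -31223*85182252240/33919783633 = -2659645461689520/33919783633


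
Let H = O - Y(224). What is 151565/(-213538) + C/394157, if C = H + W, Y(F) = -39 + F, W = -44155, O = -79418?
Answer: -86167441509/84167497466 ≈ -1.0238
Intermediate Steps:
H = -79603 (H = -79418 - (-39 + 224) = -79418 - 1*185 = -79418 - 185 = -79603)
C = -123758 (C = -79603 - 44155 = -123758)
151565/(-213538) + C/394157 = 151565/(-213538) - 123758/394157 = 151565*(-1/213538) - 123758*1/394157 = -151565/213538 - 123758/394157 = -86167441509/84167497466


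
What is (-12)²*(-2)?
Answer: -288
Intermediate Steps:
(-12)²*(-2) = 144*(-2) = -288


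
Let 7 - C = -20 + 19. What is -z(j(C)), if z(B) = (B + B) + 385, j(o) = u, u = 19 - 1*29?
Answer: -365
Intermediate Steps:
C = 8 (C = 7 - (-20 + 19) = 7 - 1*(-1) = 7 + 1 = 8)
u = -10 (u = 19 - 29 = -10)
j(o) = -10
z(B) = 385 + 2*B (z(B) = 2*B + 385 = 385 + 2*B)
-z(j(C)) = -(385 + 2*(-10)) = -(385 - 20) = -1*365 = -365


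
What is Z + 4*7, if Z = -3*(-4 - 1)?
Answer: 43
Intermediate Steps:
Z = 15 (Z = -3*(-5) = 15)
Z + 4*7 = 15 + 4*7 = 15 + 28 = 43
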